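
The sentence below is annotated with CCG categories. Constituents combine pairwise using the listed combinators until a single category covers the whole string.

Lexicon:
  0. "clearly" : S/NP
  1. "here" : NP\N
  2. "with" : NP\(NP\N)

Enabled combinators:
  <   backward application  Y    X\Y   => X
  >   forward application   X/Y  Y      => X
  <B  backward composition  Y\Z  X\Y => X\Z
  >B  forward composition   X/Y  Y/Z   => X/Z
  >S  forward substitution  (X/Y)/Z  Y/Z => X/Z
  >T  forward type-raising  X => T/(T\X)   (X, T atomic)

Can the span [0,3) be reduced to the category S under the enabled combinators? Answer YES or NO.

[0,3] S   >
  [0,1] "clearly" : S/NP
  [1,3] NP   <
    [1,2] "here" : NP\N
    [2,3] "with" : NP\(NP\N)

YES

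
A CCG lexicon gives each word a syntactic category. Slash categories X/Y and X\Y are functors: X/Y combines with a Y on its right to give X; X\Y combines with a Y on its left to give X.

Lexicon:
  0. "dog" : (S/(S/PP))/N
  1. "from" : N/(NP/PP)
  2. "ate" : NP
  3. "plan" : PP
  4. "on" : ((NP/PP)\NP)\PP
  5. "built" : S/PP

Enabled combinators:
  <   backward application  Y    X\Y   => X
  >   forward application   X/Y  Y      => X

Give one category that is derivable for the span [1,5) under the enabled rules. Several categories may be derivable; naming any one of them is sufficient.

[0,6] S   >
  [0,5] S/(S/PP)   >
    [0,1] "dog" : (S/(S/PP))/N
    [1,5] N   >
      [1,2] "from" : N/(NP/PP)
      [2,5] NP/PP   <
        [2,3] "ate" : NP
        [3,5] (NP/PP)\NP   <
          [3,4] "plan" : PP
          [4,5] "on" : ((NP/PP)\NP)\PP
  [5,6] "built" : S/PP

N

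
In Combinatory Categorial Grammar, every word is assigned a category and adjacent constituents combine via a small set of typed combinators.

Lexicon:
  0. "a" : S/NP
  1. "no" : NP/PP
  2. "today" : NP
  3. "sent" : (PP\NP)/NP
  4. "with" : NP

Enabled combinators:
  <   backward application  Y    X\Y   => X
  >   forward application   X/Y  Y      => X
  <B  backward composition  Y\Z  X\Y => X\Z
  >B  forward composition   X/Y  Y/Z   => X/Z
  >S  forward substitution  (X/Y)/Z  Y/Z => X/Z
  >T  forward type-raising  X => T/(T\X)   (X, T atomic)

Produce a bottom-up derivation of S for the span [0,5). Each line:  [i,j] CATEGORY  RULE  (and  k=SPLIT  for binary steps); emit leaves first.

[0,1] S/NP  lex  "a"
[1,2] NP/PP  lex  "no"
[0,2] S/PP  >B  k=1
[2,3] NP  lex  "today"
[3,4] (PP\NP)/NP  lex  "sent"
[4,5] NP  lex  "with"
[3,5] PP\NP  >  k=4
[2,5] PP  <  k=3
[0,5] S  >  k=2

[0,5] S   >
  [0,2] S/PP   >B
    [0,1] "a" : S/NP
    [1,2] "no" : NP/PP
  [2,5] PP   <
    [2,3] "today" : NP
    [3,5] PP\NP   >
      [3,4] "sent" : (PP\NP)/NP
      [4,5] "with" : NP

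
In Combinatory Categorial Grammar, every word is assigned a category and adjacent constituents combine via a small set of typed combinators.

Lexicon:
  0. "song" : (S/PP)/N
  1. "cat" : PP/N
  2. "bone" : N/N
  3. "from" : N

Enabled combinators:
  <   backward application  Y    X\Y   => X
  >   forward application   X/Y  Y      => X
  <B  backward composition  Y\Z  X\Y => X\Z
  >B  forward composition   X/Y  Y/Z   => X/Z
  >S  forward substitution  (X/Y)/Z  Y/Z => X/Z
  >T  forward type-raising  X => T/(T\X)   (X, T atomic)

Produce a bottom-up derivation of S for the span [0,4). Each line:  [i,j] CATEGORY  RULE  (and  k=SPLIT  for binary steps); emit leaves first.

[0,4] S   >
  [0,3] S/N   >S
    [0,1] "song" : (S/PP)/N
    [1,3] PP/N   >B
      [1,2] "cat" : PP/N
      [2,3] "bone" : N/N
  [3,4] "from" : N

[0,1] (S/PP)/N  lex  "song"
[1,2] PP/N  lex  "cat"
[2,3] N/N  lex  "bone"
[1,3] PP/N  >B  k=2
[0,3] S/N  >S  k=1
[3,4] N  lex  "from"
[0,4] S  >  k=3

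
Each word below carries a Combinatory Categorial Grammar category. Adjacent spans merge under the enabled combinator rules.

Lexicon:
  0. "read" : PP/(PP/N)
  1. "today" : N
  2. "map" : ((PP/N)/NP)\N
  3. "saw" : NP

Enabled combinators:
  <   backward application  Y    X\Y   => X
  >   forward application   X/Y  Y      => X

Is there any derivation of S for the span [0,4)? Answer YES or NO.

PP/(PP/N) N ((PP/N)/NP)\N NP
CKY chart[0,4] = {PP}; S ∉ chart

NO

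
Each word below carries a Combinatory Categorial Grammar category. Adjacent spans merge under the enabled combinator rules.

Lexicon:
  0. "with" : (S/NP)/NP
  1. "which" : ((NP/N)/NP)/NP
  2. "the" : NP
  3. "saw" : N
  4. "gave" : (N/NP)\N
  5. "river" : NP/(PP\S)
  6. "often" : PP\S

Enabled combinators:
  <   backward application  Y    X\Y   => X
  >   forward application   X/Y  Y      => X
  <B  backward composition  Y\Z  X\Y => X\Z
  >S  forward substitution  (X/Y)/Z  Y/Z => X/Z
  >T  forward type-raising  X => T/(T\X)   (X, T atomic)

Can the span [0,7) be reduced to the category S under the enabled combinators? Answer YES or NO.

YES

[0,7] S   >
  [0,5] S/NP   >S
    [0,1] "with" : (S/NP)/NP
    [1,5] NP/NP   >S
      [1,3] (NP/N)/NP   >
        [1,2] "which" : ((NP/N)/NP)/NP
        [2,3] "the" : NP
      [3,5] N/NP   <
        [3,4] "saw" : N
        [4,5] "gave" : (N/NP)\N
  [5,7] NP   >
    [5,6] "river" : NP/(PP\S)
    [6,7] "often" : PP\S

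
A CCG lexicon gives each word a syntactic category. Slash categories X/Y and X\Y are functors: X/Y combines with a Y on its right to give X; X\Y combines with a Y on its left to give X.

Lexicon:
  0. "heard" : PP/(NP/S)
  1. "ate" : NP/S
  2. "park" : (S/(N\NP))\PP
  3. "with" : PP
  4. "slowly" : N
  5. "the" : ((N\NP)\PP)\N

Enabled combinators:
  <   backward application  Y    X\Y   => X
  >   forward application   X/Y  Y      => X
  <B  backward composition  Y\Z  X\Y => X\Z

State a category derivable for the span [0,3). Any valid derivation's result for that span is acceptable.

[0,6] S   >
  [0,3] S/(N\NP)   <
    [0,2] PP   >
      [0,1] "heard" : PP/(NP/S)
      [1,2] "ate" : NP/S
    [2,3] "park" : (S/(N\NP))\PP
  [3,6] N\NP   <
    [3,4] "with" : PP
    [4,6] (N\NP)\PP   <
      [4,5] "slowly" : N
      [5,6] "the" : ((N\NP)\PP)\N

S/(N\NP)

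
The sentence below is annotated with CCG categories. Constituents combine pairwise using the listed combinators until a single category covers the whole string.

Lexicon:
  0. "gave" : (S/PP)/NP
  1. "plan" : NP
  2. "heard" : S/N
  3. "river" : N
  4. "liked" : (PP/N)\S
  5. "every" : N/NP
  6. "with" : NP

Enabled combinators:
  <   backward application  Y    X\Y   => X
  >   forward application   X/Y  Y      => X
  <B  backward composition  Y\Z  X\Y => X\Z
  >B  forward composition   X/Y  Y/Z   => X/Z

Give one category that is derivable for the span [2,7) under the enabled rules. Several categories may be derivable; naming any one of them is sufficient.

PP

[0,7] S   >
  [0,2] S/PP   >
    [0,1] "gave" : (S/PP)/NP
    [1,2] "plan" : NP
  [2,7] PP   >
    [2,5] PP/N   <
      [2,4] S   >
        [2,3] "heard" : S/N
        [3,4] "river" : N
      [4,5] "liked" : (PP/N)\S
    [5,7] N   >
      [5,6] "every" : N/NP
      [6,7] "with" : NP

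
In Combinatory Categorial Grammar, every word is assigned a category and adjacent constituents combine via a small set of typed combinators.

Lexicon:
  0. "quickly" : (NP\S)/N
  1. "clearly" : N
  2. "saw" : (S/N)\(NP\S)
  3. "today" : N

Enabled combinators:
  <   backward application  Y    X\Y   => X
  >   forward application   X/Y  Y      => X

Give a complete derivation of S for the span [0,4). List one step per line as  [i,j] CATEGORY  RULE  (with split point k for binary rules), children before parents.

[0,1] (NP\S)/N  lex  "quickly"
[1,2] N  lex  "clearly"
[0,2] NP\S  >  k=1
[2,3] (S/N)\(NP\S)  lex  "saw"
[0,3] S/N  <  k=2
[3,4] N  lex  "today"
[0,4] S  >  k=3

[0,4] S   >
  [0,3] S/N   <
    [0,2] NP\S   >
      [0,1] "quickly" : (NP\S)/N
      [1,2] "clearly" : N
    [2,3] "saw" : (S/N)\(NP\S)
  [3,4] "today" : N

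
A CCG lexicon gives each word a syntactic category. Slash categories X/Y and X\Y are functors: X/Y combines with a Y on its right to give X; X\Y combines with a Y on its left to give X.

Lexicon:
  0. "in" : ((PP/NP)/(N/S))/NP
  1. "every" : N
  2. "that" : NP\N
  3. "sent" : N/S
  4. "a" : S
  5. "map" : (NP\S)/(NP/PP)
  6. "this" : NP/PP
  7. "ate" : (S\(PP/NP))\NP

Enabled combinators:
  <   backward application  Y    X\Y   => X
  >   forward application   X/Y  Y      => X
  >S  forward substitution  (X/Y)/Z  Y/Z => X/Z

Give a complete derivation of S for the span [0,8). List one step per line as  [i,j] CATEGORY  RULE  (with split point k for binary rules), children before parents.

[0,8] S   <
  [0,4] PP/NP   >
    [0,3] (PP/NP)/(N/S)   >
      [0,1] "in" : ((PP/NP)/(N/S))/NP
      [1,3] NP   <
        [1,2] "every" : N
        [2,3] "that" : NP\N
    [3,4] "sent" : N/S
  [4,8] S\(PP/NP)   <
    [4,7] NP   <
      [4,5] "a" : S
      [5,7] NP\S   >
        [5,6] "map" : (NP\S)/(NP/PP)
        [6,7] "this" : NP/PP
    [7,8] "ate" : (S\(PP/NP))\NP

[0,1] ((PP/NP)/(N/S))/NP  lex  "in"
[1,2] N  lex  "every"
[2,3] NP\N  lex  "that"
[1,3] NP  <  k=2
[0,3] (PP/NP)/(N/S)  >  k=1
[3,4] N/S  lex  "sent"
[0,4] PP/NP  >  k=3
[4,5] S  lex  "a"
[5,6] (NP\S)/(NP/PP)  lex  "map"
[6,7] NP/PP  lex  "this"
[5,7] NP\S  >  k=6
[4,7] NP  <  k=5
[7,8] (S\(PP/NP))\NP  lex  "ate"
[4,8] S\(PP/NP)  <  k=7
[0,8] S  <  k=4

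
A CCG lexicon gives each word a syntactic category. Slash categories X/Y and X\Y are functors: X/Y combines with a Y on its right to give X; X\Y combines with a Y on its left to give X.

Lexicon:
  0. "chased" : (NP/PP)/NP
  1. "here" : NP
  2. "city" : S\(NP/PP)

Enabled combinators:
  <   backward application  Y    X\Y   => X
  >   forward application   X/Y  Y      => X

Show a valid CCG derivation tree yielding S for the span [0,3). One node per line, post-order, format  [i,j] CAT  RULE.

[0,3] S   <
  [0,2] NP/PP   >
    [0,1] "chased" : (NP/PP)/NP
    [1,2] "here" : NP
  [2,3] "city" : S\(NP/PP)

[0,1] (NP/PP)/NP  lex  "chased"
[1,2] NP  lex  "here"
[0,2] NP/PP  >  k=1
[2,3] S\(NP/PP)  lex  "city"
[0,3] S  <  k=2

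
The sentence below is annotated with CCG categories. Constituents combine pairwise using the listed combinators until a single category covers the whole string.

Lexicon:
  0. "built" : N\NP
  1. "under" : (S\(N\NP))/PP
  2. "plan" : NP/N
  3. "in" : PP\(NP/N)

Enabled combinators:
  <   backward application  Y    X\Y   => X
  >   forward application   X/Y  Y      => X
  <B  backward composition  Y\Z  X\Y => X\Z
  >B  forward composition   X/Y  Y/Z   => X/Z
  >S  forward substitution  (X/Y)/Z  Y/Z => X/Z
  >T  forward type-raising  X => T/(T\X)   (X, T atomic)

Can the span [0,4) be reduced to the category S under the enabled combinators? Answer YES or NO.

[0,4] S   <
  [0,1] "built" : N\NP
  [1,4] S\(N\NP)   >
    [1,2] "under" : (S\(N\NP))/PP
    [2,4] PP   <
      [2,3] "plan" : NP/N
      [3,4] "in" : PP\(NP/N)

YES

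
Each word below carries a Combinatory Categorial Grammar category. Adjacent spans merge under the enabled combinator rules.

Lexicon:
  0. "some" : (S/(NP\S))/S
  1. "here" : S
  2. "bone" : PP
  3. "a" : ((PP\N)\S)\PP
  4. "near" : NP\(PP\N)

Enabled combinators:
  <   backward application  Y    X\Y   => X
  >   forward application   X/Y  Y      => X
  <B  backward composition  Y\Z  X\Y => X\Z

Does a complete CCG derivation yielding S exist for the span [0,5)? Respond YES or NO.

YES

[0,5] S   >
  [0,2] S/(NP\S)   >
    [0,1] "some" : (S/(NP\S))/S
    [1,2] "here" : S
  [2,5] NP\S   <B
    [2,4] (PP\N)\S   <
      [2,3] "bone" : PP
      [3,4] "a" : ((PP\N)\S)\PP
    [4,5] "near" : NP\(PP\N)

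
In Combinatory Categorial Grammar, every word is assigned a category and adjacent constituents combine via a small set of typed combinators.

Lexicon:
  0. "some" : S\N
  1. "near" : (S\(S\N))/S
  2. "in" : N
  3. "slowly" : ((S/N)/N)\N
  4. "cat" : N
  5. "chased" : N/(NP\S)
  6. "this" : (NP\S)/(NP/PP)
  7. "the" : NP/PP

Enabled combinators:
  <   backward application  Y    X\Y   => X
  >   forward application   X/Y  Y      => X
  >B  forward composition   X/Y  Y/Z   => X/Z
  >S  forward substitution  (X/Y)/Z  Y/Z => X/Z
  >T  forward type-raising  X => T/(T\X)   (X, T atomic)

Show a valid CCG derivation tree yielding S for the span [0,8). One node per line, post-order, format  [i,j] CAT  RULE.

[0,8] S   <
  [0,1] "some" : S\N
  [1,8] S\(S\N)   >
    [1,2] "near" : (S\(S\N))/S
    [2,8] S   >
      [2,5] S/N   >
        [2,4] (S/N)/N   <
          [2,3] "in" : N
          [3,4] "slowly" : ((S/N)/N)\N
        [4,5] "cat" : N
      [5,8] N   >
        [5,6] "chased" : N/(NP\S)
        [6,8] NP\S   >
          [6,7] "this" : (NP\S)/(NP/PP)
          [7,8] "the" : NP/PP

[0,1] S\N  lex  "some"
[1,2] (S\(S\N))/S  lex  "near"
[2,3] N  lex  "in"
[3,4] ((S/N)/N)\N  lex  "slowly"
[2,4] (S/N)/N  <  k=3
[4,5] N  lex  "cat"
[2,5] S/N  >  k=4
[5,6] N/(NP\S)  lex  "chased"
[6,7] (NP\S)/(NP/PP)  lex  "this"
[7,8] NP/PP  lex  "the"
[6,8] NP\S  >  k=7
[5,8] N  >  k=6
[2,8] S  >  k=5
[1,8] S\(S\N)  >  k=2
[0,8] S  <  k=1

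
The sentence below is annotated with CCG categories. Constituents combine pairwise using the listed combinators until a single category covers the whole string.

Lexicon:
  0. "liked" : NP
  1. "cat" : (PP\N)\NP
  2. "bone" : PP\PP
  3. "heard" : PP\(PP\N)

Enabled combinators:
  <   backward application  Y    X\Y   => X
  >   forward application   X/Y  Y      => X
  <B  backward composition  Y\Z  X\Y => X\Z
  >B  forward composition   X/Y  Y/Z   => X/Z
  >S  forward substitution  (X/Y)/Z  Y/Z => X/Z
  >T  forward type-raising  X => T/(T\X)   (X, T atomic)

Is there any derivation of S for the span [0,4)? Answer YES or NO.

NO

NP (PP\N)\NP PP\PP PP\(PP\N)
CKY chart[0,4] = {N/(N\PP), NP/(NP\PP), PP, PP/(PP\PP), S/(S\PP)}; S ∉ chart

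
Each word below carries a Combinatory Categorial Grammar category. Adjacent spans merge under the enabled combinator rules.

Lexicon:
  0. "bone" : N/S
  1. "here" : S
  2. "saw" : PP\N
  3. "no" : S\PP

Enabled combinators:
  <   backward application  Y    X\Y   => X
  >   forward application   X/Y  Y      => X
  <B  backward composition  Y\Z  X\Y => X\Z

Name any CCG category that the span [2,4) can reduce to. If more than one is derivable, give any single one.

S\N

[0,4] S   <
  [0,2] N   >
    [0,1] "bone" : N/S
    [1,2] "here" : S
  [2,4] S\N   <B
    [2,3] "saw" : PP\N
    [3,4] "no" : S\PP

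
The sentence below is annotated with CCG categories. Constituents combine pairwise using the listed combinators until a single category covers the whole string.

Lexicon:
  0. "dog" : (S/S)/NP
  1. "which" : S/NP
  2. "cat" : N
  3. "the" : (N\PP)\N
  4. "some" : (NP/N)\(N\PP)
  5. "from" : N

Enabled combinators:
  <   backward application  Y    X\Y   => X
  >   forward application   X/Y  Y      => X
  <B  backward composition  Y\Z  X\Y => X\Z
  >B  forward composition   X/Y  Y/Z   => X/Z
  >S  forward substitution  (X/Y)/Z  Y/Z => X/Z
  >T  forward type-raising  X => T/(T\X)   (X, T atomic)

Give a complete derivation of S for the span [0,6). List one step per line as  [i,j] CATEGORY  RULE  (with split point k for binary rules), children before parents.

[0,1] (S/S)/NP  lex  "dog"
[1,2] S/NP  lex  "which"
[0,2] S/NP  >S  k=1
[2,3] N  lex  "cat"
[3,4] (N\PP)\N  lex  "the"
[2,4] N\PP  <  k=3
[4,5] (NP/N)\(N\PP)  lex  "some"
[2,5] NP/N  <  k=4
[0,5] S/N  >B  k=2
[5,6] N  lex  "from"
[0,6] S  >  k=5

[0,6] S   >
  [0,5] S/N   >B
    [0,2] S/NP   >S
      [0,1] "dog" : (S/S)/NP
      [1,2] "which" : S/NP
    [2,5] NP/N   <
      [2,4] N\PP   <
        [2,3] "cat" : N
        [3,4] "the" : (N\PP)\N
      [4,5] "some" : (NP/N)\(N\PP)
  [5,6] "from" : N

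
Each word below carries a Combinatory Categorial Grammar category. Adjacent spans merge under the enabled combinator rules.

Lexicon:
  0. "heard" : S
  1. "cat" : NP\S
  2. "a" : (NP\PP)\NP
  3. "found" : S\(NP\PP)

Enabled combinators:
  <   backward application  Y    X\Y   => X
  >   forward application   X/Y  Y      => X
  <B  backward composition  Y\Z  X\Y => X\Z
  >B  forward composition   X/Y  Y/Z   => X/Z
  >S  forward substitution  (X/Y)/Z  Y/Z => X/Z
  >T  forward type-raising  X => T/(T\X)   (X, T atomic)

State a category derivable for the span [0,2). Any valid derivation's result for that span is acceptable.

[0,4] S   <
  [0,2] NP   >
    [0,1] NP/(NP\S)   >T
      [0,1] "heard" : S
    [1,2] "cat" : NP\S
  [2,4] S\NP   <B
    [2,3] "a" : (NP\PP)\NP
    [3,4] "found" : S\(NP\PP)

NP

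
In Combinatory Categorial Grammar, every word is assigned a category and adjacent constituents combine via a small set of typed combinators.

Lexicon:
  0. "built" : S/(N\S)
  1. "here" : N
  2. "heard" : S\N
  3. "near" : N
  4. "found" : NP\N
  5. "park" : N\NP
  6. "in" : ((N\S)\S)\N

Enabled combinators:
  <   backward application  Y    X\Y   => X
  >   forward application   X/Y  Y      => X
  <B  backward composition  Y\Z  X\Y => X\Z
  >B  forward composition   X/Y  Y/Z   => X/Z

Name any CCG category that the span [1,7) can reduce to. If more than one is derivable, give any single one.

N\S

[0,7] S   >
  [0,1] "built" : S/(N\S)
  [1,7] N\S   <
    [1,3] S   <
      [1,2] "here" : N
      [2,3] "heard" : S\N
    [3,7] (N\S)\S   <
      [3,6] N   <
        [3,5] NP   <
          [3,4] "near" : N
          [4,5] "found" : NP\N
        [5,6] "park" : N\NP
      [6,7] "in" : ((N\S)\S)\N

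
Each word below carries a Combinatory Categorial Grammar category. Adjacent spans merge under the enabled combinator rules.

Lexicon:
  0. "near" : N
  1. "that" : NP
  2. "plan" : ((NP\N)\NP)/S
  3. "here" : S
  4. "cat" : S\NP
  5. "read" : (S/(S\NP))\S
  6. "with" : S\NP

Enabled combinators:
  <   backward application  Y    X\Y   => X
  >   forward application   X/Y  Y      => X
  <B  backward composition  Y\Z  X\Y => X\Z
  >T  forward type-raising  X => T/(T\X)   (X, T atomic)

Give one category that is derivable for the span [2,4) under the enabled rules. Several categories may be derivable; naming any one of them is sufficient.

(NP\N)\NP

[0,7] S   >
  [0,6] S/(S\NP)   <
    [0,5] S   <
      [0,4] NP   <
        [0,1] "near" : N
        [1,4] NP\N   <
          [1,2] "that" : NP
          [2,4] (NP\N)\NP   >
            [2,3] "plan" : ((NP\N)\NP)/S
            [3,4] "here" : S
      [4,5] "cat" : S\NP
    [5,6] "read" : (S/(S\NP))\S
  [6,7] "with" : S\NP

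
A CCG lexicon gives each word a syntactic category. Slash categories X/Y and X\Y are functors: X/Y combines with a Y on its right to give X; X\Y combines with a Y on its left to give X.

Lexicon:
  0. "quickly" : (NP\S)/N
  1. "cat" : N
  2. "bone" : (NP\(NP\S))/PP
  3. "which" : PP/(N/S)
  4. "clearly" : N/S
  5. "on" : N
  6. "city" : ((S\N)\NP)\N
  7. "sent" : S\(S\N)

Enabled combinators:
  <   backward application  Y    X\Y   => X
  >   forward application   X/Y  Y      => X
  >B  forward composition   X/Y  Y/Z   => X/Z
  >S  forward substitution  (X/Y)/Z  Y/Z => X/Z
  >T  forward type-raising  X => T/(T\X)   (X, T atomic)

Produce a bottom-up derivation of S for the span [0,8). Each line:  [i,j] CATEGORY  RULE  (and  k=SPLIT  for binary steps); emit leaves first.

[0,1] (NP\S)/N  lex  "quickly"
[1,2] N  lex  "cat"
[0,2] NP\S  >  k=1
[2,3] (NP\(NP\S))/PP  lex  "bone"
[3,4] PP/(N/S)  lex  "which"
[4,5] N/S  lex  "clearly"
[3,5] PP  >  k=4
[2,5] NP\(NP\S)  >  k=3
[0,5] NP  <  k=2
[5,6] N  lex  "on"
[6,7] ((S\N)\NP)\N  lex  "city"
[5,7] (S\N)\NP  <  k=6
[0,7] S\N  <  k=5
[7,8] S\(S\N)  lex  "sent"
[0,8] S  <  k=7

[0,8] S   <
  [0,7] S\N   <
    [0,5] NP   <
      [0,2] NP\S   >
        [0,1] "quickly" : (NP\S)/N
        [1,2] "cat" : N
      [2,5] NP\(NP\S)   >
        [2,3] "bone" : (NP\(NP\S))/PP
        [3,5] PP   >
          [3,4] "which" : PP/(N/S)
          [4,5] "clearly" : N/S
    [5,7] (S\N)\NP   <
      [5,6] "on" : N
      [6,7] "city" : ((S\N)\NP)\N
  [7,8] "sent" : S\(S\N)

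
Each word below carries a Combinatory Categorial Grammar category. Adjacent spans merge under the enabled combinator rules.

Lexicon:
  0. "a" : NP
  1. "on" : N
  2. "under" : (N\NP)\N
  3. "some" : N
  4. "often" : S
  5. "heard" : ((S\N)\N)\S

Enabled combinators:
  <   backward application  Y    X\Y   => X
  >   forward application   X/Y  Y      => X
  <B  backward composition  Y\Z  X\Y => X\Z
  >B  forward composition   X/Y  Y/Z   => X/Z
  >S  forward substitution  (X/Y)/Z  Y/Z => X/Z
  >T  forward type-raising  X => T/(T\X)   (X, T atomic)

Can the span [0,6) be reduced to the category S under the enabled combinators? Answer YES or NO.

YES

[0,6] S   <
  [0,1] "a" : NP
  [1,6] S\NP   <B
    [1,3] N\NP   <
      [1,2] "on" : N
      [2,3] "under" : (N\NP)\N
    [3,6] S\N   <
      [3,4] "some" : N
      [4,6] (S\N)\N   <
        [4,5] "often" : S
        [5,6] "heard" : ((S\N)\N)\S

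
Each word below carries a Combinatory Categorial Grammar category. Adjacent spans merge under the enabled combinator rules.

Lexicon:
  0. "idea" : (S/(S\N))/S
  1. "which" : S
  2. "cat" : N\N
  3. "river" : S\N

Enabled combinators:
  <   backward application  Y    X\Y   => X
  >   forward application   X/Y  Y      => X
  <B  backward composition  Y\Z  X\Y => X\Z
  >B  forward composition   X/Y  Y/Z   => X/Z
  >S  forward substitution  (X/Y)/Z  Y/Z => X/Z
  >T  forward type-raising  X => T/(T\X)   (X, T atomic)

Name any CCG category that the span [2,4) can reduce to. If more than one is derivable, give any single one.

S\N

[0,4] S   >
  [0,2] S/(S\N)   >
    [0,1] "idea" : (S/(S\N))/S
    [1,2] "which" : S
  [2,4] S\N   <B
    [2,3] "cat" : N\N
    [3,4] "river" : S\N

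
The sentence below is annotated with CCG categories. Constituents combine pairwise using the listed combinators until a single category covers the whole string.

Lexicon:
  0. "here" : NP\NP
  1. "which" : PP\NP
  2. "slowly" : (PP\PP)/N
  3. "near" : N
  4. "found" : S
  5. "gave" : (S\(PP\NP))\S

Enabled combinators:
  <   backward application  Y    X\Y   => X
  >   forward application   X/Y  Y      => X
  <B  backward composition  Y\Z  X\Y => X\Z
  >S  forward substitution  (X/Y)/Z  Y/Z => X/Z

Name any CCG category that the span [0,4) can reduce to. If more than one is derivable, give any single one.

[0,6] S   <
  [0,4] PP\NP   <B
    [0,2] PP\NP   <B
      [0,1] "here" : NP\NP
      [1,2] "which" : PP\NP
    [2,4] PP\PP   >
      [2,3] "slowly" : (PP\PP)/N
      [3,4] "near" : N
  [4,6] S\(PP\NP)   <
    [4,5] "found" : S
    [5,6] "gave" : (S\(PP\NP))\S

PP\NP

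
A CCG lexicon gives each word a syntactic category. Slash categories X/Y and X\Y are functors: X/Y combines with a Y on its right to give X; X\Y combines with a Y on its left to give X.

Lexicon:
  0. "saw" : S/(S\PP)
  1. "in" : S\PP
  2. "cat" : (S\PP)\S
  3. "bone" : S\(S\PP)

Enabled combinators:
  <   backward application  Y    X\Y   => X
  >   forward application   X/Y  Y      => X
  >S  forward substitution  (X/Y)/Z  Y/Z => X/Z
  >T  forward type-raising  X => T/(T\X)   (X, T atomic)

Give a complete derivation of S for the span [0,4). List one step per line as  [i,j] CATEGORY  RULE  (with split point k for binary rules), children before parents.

[0,4] S   <
  [0,3] S\PP   <
    [0,2] S   >
      [0,1] "saw" : S/(S\PP)
      [1,2] "in" : S\PP
    [2,3] "cat" : (S\PP)\S
  [3,4] "bone" : S\(S\PP)

[0,1] S/(S\PP)  lex  "saw"
[1,2] S\PP  lex  "in"
[0,2] S  >  k=1
[2,3] (S\PP)\S  lex  "cat"
[0,3] S\PP  <  k=2
[3,4] S\(S\PP)  lex  "bone"
[0,4] S  <  k=3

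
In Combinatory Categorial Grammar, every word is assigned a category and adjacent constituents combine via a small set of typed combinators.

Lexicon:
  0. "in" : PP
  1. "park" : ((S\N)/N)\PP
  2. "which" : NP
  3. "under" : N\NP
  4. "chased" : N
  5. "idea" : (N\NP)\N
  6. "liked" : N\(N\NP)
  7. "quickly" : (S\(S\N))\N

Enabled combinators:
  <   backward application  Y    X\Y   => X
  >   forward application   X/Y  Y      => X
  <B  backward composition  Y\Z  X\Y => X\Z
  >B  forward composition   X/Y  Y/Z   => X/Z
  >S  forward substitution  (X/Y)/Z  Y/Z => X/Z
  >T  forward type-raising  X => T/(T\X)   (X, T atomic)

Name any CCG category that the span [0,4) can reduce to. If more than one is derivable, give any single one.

S\N

[0,8] S   <
  [0,4] S\N   >
    [0,2] (S\N)/N   <
      [0,1] "in" : PP
      [1,2] "park" : ((S\N)/N)\PP
    [2,4] N   <
      [2,3] "which" : NP
      [3,4] "under" : N\NP
  [4,8] S\(S\N)   <
    [4,7] N   <
      [4,6] N\NP   <
        [4,5] "chased" : N
        [5,6] "idea" : (N\NP)\N
      [6,7] "liked" : N\(N\NP)
    [7,8] "quickly" : (S\(S\N))\N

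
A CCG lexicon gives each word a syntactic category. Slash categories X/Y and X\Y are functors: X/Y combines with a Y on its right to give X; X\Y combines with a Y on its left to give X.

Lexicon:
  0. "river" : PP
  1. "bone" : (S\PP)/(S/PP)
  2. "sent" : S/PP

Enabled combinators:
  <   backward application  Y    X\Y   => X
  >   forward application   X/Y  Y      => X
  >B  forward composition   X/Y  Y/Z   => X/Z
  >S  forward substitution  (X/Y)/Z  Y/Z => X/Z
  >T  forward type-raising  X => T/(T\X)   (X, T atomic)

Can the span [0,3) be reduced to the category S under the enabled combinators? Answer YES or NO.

YES

[0,3] S   >
  [0,1] S/(S\PP)   >T
    [0,1] "river" : PP
  [1,3] S\PP   >
    [1,2] "bone" : (S\PP)/(S/PP)
    [2,3] "sent" : S/PP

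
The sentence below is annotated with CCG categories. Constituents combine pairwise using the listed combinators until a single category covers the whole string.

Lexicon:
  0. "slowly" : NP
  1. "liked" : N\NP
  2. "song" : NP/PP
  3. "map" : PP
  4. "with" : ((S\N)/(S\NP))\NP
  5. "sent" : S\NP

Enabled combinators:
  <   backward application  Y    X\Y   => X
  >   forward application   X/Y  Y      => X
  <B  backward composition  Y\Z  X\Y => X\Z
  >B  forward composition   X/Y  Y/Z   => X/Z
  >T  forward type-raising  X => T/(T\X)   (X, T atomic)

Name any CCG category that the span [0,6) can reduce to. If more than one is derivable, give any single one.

[0,6] S   >
  [0,1] S/(S\NP)   >T
    [0,1] "slowly" : NP
  [1,6] S\NP   <B
    [1,2] "liked" : N\NP
    [2,6] S\N   >
      [2,5] (S\N)/(S\NP)   <
        [2,4] NP   >
          [2,3] "song" : NP/PP
          [3,4] "map" : PP
        [4,5] "with" : ((S\N)/(S\NP))\NP
      [5,6] "sent" : S\NP

S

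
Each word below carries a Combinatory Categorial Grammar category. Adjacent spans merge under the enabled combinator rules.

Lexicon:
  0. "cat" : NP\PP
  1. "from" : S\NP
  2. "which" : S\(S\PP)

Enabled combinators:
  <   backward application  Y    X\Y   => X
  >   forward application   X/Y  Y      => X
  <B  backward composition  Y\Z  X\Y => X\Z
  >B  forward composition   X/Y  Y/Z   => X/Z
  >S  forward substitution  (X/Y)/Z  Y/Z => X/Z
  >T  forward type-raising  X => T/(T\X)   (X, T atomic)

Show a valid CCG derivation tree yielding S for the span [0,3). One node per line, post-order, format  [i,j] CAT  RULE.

[0,3] S   <
  [0,2] S\PP   <B
    [0,1] "cat" : NP\PP
    [1,2] "from" : S\NP
  [2,3] "which" : S\(S\PP)

[0,1] NP\PP  lex  "cat"
[1,2] S\NP  lex  "from"
[0,2] S\PP  <B  k=1
[2,3] S\(S\PP)  lex  "which"
[0,3] S  <  k=2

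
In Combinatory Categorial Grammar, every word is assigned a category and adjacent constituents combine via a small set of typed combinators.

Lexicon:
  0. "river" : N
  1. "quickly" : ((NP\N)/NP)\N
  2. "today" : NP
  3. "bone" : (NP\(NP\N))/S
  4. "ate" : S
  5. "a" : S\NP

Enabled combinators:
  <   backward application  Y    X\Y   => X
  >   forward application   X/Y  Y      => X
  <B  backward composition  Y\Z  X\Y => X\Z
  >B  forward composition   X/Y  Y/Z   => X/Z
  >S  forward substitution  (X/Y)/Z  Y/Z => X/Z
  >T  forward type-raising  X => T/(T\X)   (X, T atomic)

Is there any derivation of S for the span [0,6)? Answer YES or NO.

YES

[0,6] S   <
  [0,5] NP   <
    [0,3] NP\N   >
      [0,2] (NP\N)/NP   <
        [0,1] "river" : N
        [1,2] "quickly" : ((NP\N)/NP)\N
      [2,3] "today" : NP
    [3,5] NP\(NP\N)   >
      [3,4] "bone" : (NP\(NP\N))/S
      [4,5] "ate" : S
  [5,6] "a" : S\NP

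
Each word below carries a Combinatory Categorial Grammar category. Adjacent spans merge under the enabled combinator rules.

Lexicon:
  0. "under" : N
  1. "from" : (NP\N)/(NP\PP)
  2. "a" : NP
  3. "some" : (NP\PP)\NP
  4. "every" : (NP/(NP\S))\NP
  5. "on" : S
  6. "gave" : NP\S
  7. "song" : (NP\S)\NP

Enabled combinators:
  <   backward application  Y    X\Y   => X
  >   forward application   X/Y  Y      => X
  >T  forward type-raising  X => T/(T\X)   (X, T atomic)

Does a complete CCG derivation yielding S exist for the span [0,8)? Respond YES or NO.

N (NP\N)/(NP\PP) NP (NP\PP)\NP (NP/(NP\S))\NP S NP\S (NP\S)\NP
CKY chart[0,8] = {N/(N\NP), NP, NP/(NP\NP), PP/(PP\NP), S/(S\NP)}; S ∉ chart

NO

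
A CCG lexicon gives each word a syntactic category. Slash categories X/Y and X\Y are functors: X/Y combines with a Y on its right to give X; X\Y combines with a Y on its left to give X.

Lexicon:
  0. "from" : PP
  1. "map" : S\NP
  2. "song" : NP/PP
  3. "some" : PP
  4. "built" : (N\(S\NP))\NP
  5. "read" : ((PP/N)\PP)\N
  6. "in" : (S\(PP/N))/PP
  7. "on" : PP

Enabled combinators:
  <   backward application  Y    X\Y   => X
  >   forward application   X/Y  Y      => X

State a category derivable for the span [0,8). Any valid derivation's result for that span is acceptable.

S

[0,8] S   <
  [0,6] PP/N   <
    [0,1] "from" : PP
    [1,6] (PP/N)\PP   <
      [1,5] N   <
        [1,2] "map" : S\NP
        [2,5] N\(S\NP)   <
          [2,4] NP   >
            [2,3] "song" : NP/PP
            [3,4] "some" : PP
          [4,5] "built" : (N\(S\NP))\NP
      [5,6] "read" : ((PP/N)\PP)\N
  [6,8] S\(PP/N)   >
    [6,7] "in" : (S\(PP/N))/PP
    [7,8] "on" : PP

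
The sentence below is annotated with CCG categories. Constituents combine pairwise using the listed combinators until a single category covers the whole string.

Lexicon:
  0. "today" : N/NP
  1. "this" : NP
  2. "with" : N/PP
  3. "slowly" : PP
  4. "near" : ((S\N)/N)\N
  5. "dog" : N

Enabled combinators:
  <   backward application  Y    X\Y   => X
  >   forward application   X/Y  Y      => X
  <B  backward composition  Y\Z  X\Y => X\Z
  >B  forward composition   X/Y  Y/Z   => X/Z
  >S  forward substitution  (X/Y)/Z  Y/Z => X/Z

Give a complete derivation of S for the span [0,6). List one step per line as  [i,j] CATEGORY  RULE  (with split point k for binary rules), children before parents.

[0,6] S   <
  [0,2] N   >
    [0,1] "today" : N/NP
    [1,2] "this" : NP
  [2,6] S\N   >
    [2,5] (S\N)/N   <
      [2,4] N   >
        [2,3] "with" : N/PP
        [3,4] "slowly" : PP
      [4,5] "near" : ((S\N)/N)\N
    [5,6] "dog" : N

[0,1] N/NP  lex  "today"
[1,2] NP  lex  "this"
[0,2] N  >  k=1
[2,3] N/PP  lex  "with"
[3,4] PP  lex  "slowly"
[2,4] N  >  k=3
[4,5] ((S\N)/N)\N  lex  "near"
[2,5] (S\N)/N  <  k=4
[5,6] N  lex  "dog"
[2,6] S\N  >  k=5
[0,6] S  <  k=2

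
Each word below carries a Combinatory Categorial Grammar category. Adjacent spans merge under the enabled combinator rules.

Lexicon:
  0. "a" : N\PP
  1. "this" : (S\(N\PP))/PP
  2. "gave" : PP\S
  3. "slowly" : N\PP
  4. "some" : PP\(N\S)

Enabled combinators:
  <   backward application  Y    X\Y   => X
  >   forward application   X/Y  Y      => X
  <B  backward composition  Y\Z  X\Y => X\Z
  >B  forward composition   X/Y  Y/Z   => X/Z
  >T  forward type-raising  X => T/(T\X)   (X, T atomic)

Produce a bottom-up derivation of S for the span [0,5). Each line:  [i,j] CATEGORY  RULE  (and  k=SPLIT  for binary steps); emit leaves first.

[0,5] S   <
  [0,1] "a" : N\PP
  [1,5] S\(N\PP)   >
    [1,2] "this" : (S\(N\PP))/PP
    [2,5] PP   <
      [2,4] N\S   <B
        [2,3] "gave" : PP\S
        [3,4] "slowly" : N\PP
      [4,5] "some" : PP\(N\S)

[0,1] N\PP  lex  "a"
[1,2] (S\(N\PP))/PP  lex  "this"
[2,3] PP\S  lex  "gave"
[3,4] N\PP  lex  "slowly"
[2,4] N\S  <B  k=3
[4,5] PP\(N\S)  lex  "some"
[2,5] PP  <  k=4
[1,5] S\(N\PP)  >  k=2
[0,5] S  <  k=1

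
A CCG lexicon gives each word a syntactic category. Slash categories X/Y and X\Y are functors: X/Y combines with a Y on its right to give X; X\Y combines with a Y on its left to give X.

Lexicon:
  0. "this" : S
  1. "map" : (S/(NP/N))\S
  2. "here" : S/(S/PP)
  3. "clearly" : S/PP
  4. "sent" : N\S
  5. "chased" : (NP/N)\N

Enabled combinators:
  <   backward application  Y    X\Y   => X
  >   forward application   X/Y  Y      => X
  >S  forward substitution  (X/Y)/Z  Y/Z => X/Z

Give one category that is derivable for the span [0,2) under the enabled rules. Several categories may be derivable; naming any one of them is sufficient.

[0,6] S   >
  [0,2] S/(NP/N)   <
    [0,1] "this" : S
    [1,2] "map" : (S/(NP/N))\S
  [2,6] NP/N   <
    [2,5] N   <
      [2,4] S   >
        [2,3] "here" : S/(S/PP)
        [3,4] "clearly" : S/PP
      [4,5] "sent" : N\S
    [5,6] "chased" : (NP/N)\N

S/(NP/N)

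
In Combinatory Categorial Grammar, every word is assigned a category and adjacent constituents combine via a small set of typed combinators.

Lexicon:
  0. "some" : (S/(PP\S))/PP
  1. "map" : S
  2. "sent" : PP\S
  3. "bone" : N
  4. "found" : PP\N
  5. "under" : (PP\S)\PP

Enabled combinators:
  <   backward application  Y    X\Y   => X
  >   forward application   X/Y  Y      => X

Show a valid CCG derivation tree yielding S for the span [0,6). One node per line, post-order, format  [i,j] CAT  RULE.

[0,6] S   >
  [0,3] S/(PP\S)   >
    [0,1] "some" : (S/(PP\S))/PP
    [1,3] PP   <
      [1,2] "map" : S
      [2,3] "sent" : PP\S
  [3,6] PP\S   <
    [3,5] PP   <
      [3,4] "bone" : N
      [4,5] "found" : PP\N
    [5,6] "under" : (PP\S)\PP

[0,1] (S/(PP\S))/PP  lex  "some"
[1,2] S  lex  "map"
[2,3] PP\S  lex  "sent"
[1,3] PP  <  k=2
[0,3] S/(PP\S)  >  k=1
[3,4] N  lex  "bone"
[4,5] PP\N  lex  "found"
[3,5] PP  <  k=4
[5,6] (PP\S)\PP  lex  "under"
[3,6] PP\S  <  k=5
[0,6] S  >  k=3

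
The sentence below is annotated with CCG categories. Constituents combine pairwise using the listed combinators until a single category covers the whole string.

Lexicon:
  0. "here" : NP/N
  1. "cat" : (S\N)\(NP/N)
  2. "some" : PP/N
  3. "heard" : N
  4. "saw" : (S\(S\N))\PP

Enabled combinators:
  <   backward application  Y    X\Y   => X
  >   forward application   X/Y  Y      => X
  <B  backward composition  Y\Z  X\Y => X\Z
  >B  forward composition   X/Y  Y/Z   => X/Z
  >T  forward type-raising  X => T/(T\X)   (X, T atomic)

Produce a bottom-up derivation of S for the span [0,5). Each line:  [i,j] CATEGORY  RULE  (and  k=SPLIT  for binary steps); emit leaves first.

[0,1] NP/N  lex  "here"
[1,2] (S\N)\(NP/N)  lex  "cat"
[0,2] S\N  <  k=1
[2,3] PP/N  lex  "some"
[3,4] N  lex  "heard"
[2,4] PP  >  k=3
[4,5] (S\(S\N))\PP  lex  "saw"
[2,5] S\(S\N)  <  k=4
[0,5] S  <  k=2

[0,5] S   <
  [0,2] S\N   <
    [0,1] "here" : NP/N
    [1,2] "cat" : (S\N)\(NP/N)
  [2,5] S\(S\N)   <
    [2,4] PP   >
      [2,3] "some" : PP/N
      [3,4] "heard" : N
    [4,5] "saw" : (S\(S\N))\PP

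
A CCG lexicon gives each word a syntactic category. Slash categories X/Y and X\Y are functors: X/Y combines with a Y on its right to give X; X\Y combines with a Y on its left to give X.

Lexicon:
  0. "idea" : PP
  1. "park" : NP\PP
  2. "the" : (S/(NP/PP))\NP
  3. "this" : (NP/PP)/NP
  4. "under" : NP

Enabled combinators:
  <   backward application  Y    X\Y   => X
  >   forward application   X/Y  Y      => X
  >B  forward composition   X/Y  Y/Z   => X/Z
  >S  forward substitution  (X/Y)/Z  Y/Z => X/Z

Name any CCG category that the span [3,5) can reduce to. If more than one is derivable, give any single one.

[0,5] S   >
  [0,3] S/(NP/PP)   <
    [0,2] NP   <
      [0,1] "idea" : PP
      [1,2] "park" : NP\PP
    [2,3] "the" : (S/(NP/PP))\NP
  [3,5] NP/PP   >
    [3,4] "this" : (NP/PP)/NP
    [4,5] "under" : NP

NP/PP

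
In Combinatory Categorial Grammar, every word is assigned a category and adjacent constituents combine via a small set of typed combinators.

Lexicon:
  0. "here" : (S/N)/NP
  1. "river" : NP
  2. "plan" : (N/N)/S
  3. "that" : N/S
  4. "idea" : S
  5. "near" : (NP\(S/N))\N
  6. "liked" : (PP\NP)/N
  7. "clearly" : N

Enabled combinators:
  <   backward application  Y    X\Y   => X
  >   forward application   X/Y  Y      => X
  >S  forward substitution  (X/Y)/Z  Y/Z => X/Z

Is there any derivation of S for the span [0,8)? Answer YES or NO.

NO

(S/N)/NP NP (N/N)/S N/S S (NP\(S/N))\N (PP\NP)/N N
CKY chart[0,8] = {PP}; S ∉ chart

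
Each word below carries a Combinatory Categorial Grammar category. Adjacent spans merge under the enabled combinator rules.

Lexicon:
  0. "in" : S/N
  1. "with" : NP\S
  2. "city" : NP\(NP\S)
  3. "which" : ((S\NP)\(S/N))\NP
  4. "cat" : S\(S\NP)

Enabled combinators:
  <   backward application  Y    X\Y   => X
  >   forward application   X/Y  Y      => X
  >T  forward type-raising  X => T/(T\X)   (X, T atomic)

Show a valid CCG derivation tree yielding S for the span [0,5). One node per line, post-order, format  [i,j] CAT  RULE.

[0,1] S/N  lex  "in"
[1,2] NP\S  lex  "with"
[2,3] NP\(NP\S)  lex  "city"
[1,3] NP  <  k=2
[3,4] ((S\NP)\(S/N))\NP  lex  "which"
[1,4] (S\NP)\(S/N)  <  k=3
[0,4] S\NP  <  k=1
[4,5] S\(S\NP)  lex  "cat"
[0,5] S  <  k=4

[0,5] S   <
  [0,4] S\NP   <
    [0,1] "in" : S/N
    [1,4] (S\NP)\(S/N)   <
      [1,3] NP   <
        [1,2] "with" : NP\S
        [2,3] "city" : NP\(NP\S)
      [3,4] "which" : ((S\NP)\(S/N))\NP
  [4,5] "cat" : S\(S\NP)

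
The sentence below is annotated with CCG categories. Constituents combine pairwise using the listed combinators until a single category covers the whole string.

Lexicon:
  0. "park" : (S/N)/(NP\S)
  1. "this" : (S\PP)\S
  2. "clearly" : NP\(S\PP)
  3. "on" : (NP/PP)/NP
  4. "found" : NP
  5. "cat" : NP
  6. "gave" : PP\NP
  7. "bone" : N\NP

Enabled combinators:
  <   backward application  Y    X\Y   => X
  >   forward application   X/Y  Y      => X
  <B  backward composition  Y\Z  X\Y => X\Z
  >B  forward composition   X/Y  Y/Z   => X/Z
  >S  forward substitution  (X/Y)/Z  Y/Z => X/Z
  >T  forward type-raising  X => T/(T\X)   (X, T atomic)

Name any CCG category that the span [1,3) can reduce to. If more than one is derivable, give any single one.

[0,8] S   >
  [0,3] S/N   >
    [0,1] "park" : (S/N)/(NP\S)
    [1,3] NP\S   <B
      [1,2] "this" : (S\PP)\S
      [2,3] "clearly" : NP\(S\PP)
  [3,8] N   <
    [3,7] NP   >
      [3,5] NP/PP   >
        [3,4] "on" : (NP/PP)/NP
        [4,5] "found" : NP
      [5,7] PP   <
        [5,6] "cat" : NP
        [6,7] "gave" : PP\NP
    [7,8] "bone" : N\NP

NP\S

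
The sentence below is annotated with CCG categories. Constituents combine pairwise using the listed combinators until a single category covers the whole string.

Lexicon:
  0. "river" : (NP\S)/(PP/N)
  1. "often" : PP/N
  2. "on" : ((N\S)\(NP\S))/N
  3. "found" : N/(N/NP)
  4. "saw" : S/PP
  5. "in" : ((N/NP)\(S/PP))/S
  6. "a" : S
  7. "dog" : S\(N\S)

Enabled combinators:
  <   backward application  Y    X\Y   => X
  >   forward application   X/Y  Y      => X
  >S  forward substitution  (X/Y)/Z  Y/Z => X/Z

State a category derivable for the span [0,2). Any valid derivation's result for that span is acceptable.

[0,8] S   <
  [0,7] N\S   <
    [0,2] NP\S   >
      [0,1] "river" : (NP\S)/(PP/N)
      [1,2] "often" : PP/N
    [2,7] (N\S)\(NP\S)   >
      [2,3] "on" : ((N\S)\(NP\S))/N
      [3,7] N   >
        [3,4] "found" : N/(N/NP)
        [4,7] N/NP   <
          [4,5] "saw" : S/PP
          [5,7] (N/NP)\(S/PP)   >
            [5,6] "in" : ((N/NP)\(S/PP))/S
            [6,7] "a" : S
  [7,8] "dog" : S\(N\S)

NP\S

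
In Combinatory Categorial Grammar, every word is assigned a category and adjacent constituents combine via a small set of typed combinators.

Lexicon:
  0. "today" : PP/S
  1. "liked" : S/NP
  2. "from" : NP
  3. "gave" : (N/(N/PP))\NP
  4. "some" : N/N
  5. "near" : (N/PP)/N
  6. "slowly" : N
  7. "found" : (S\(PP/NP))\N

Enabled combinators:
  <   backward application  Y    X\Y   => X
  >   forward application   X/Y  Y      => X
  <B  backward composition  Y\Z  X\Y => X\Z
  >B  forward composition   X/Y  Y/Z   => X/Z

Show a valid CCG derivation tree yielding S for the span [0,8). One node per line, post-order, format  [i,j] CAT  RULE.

[0,8] S   <
  [0,2] PP/NP   >B
    [0,1] "today" : PP/S
    [1,2] "liked" : S/NP
  [2,8] S\(PP/NP)   <
    [2,7] N   >
      [2,4] N/(N/PP)   <
        [2,3] "from" : NP
        [3,4] "gave" : (N/(N/PP))\NP
      [4,7] N/PP   >B
        [4,5] "some" : N/N
        [5,7] N/PP   >
          [5,6] "near" : (N/PP)/N
          [6,7] "slowly" : N
    [7,8] "found" : (S\(PP/NP))\N

[0,1] PP/S  lex  "today"
[1,2] S/NP  lex  "liked"
[0,2] PP/NP  >B  k=1
[2,3] NP  lex  "from"
[3,4] (N/(N/PP))\NP  lex  "gave"
[2,4] N/(N/PP)  <  k=3
[4,5] N/N  lex  "some"
[5,6] (N/PP)/N  lex  "near"
[6,7] N  lex  "slowly"
[5,7] N/PP  >  k=6
[4,7] N/PP  >B  k=5
[2,7] N  >  k=4
[7,8] (S\(PP/NP))\N  lex  "found"
[2,8] S\(PP/NP)  <  k=7
[0,8] S  <  k=2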